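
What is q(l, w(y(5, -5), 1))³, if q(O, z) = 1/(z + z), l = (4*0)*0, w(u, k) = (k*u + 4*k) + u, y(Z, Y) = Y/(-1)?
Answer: 1/21952 ≈ 4.5554e-5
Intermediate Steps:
y(Z, Y) = -Y (y(Z, Y) = Y*(-1) = -Y)
w(u, k) = u + 4*k + k*u (w(u, k) = (4*k + k*u) + u = u + 4*k + k*u)
l = 0 (l = 0*0 = 0)
q(O, z) = 1/(2*z)
q(l, w(y(5, -5), 1))³ = (1/(2*(-1*(-5) + 4*1 + 1*(-1*(-5)))))³ = (1/(2*(5 + 4 + 1*5)))³ = (1/(2*(5 + 4 + 5)))³ = ((½)/14)³ = ((½)*(1/14))³ = (1/28)³ = 1/21952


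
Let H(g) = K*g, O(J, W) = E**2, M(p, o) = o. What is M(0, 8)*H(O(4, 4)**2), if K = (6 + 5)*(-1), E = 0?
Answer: 0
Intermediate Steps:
O(J, W) = 0 (O(J, W) = 0**2 = 0)
K = -11 (K = 11*(-1) = -11)
H(g) = -11*g
M(0, 8)*H(O(4, 4)**2) = 8*(-11*0**2) = 8*(-11*0) = 8*0 = 0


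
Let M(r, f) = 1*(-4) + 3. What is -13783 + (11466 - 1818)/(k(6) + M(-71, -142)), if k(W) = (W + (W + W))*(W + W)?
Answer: -2953697/215 ≈ -13738.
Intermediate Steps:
M(r, f) = -1 (M(r, f) = -4 + 3 = -1)
k(W) = 6*W² (k(W) = (W + 2*W)*(2*W) = (3*W)*(2*W) = 6*W²)
-13783 + (11466 - 1818)/(k(6) + M(-71, -142)) = -13783 + (11466 - 1818)/(6*6² - 1) = -13783 + 9648/(6*36 - 1) = -13783 + 9648/(216 - 1) = -13783 + 9648/215 = -2953697/215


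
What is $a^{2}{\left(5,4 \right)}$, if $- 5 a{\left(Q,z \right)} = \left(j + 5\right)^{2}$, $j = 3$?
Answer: $\frac{4096}{25} \approx 163.84$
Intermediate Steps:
$a{\left(Q,z \right)} = - \frac{64}{5}$ ($a{\left(Q,z \right)} = - \frac{\left(3 + 5\right)^{2}}{5} = - \frac{8^{2}}{5} = \left(- \frac{1}{5}\right) 64 = - \frac{64}{5}$)
$a^{2}{\left(5,4 \right)} = \left(- \frac{64}{5}\right)^{2} = \frac{4096}{25}$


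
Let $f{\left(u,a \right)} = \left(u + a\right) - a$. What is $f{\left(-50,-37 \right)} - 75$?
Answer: $-125$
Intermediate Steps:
$f{\left(u,a \right)} = u$ ($f{\left(u,a \right)} = \left(a + u\right) - a = u$)
$f{\left(-50,-37 \right)} - 75 = -50 - 75 = -125$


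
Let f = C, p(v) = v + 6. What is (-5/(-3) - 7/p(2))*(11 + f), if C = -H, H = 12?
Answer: -19/24 ≈ -0.79167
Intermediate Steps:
p(v) = 6 + v
C = -12 (C = -1*12 = -12)
f = -12
(-5/(-3) - 7/p(2))*(11 + f) = (-5/(-3) - 7/(6 + 2))*(11 - 12) = (-5*(-1/3) - 7/8)*(-1) = (5/3 - 7*1/8)*(-1) = (5/3 - 7/8)*(-1) = (19/24)*(-1) = -19/24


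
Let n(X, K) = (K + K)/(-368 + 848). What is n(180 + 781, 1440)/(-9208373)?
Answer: -6/9208373 ≈ -6.5158e-7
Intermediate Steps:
n(X, K) = K/240 (n(X, K) = (2*K)/480 = (2*K)*(1/480) = K/240)
n(180 + 781, 1440)/(-9208373) = ((1/240)*1440)/(-9208373) = 6*(-1/9208373) = -6/9208373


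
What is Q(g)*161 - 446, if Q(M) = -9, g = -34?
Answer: -1895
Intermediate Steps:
Q(g)*161 - 446 = -9*161 - 446 = -1449 - 446 = -1895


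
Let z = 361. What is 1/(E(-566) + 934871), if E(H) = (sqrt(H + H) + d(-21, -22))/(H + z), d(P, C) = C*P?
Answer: 39287859065/36728991550537781 + 410*I*sqrt(283)/36728991550537781 ≈ 1.0697e-6 + 1.8779e-13*I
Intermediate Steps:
E(H) = (462 + sqrt(2)*sqrt(H))/(361 + H) (E(H) = (sqrt(H + H) - 22*(-21))/(H + 361) = (sqrt(2*H) + 462)/(361 + H) = (sqrt(2)*sqrt(H) + 462)/(361 + H) = (462 + sqrt(2)*sqrt(H))/(361 + H))
1/(E(-566) + 934871) = 1/((462 + sqrt(2)*sqrt(-566))/(361 - 566) + 934871) = 1/((462 + sqrt(2)*(I*sqrt(566)))/(-205) + 934871) = 1/(-(462 + 2*I*sqrt(283))/205 + 934871) = 1/((-462/205 - 2*I*sqrt(283)/205) + 934871) = 1/(191648093/205 - 2*I*sqrt(283)/205)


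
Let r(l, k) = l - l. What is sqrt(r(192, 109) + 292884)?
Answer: 2*sqrt(73221) ≈ 541.19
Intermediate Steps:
r(l, k) = 0
sqrt(r(192, 109) + 292884) = sqrt(0 + 292884) = sqrt(292884) = 2*sqrt(73221)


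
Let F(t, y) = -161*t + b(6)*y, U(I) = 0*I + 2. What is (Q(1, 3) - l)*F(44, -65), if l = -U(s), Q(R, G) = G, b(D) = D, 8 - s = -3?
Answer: -37370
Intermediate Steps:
s = 11 (s = 8 - 1*(-3) = 8 + 3 = 11)
U(I) = 2 (U(I) = 0 + 2 = 2)
F(t, y) = -161*t + 6*y
l = -2 (l = -1*2 = -2)
(Q(1, 3) - l)*F(44, -65) = (3 - 1*(-2))*(-161*44 + 6*(-65)) = (3 + 2)*(-7084 - 390) = 5*(-7474) = -37370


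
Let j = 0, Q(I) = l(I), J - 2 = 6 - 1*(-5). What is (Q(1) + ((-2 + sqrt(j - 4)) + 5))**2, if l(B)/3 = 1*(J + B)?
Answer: 2021 + 180*I ≈ 2021.0 + 180.0*I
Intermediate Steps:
J = 13 (J = 2 + (6 - 1*(-5)) = 2 + (6 + 5) = 2 + 11 = 13)
l(B) = 39 + 3*B (l(B) = 3*(1*(13 + B)) = 3*(13 + B) = 39 + 3*B)
Q(I) = 39 + 3*I
(Q(1) + ((-2 + sqrt(j - 4)) + 5))**2 = ((39 + 3*1) + ((-2 + sqrt(0 - 4)) + 5))**2 = ((39 + 3) + ((-2 + sqrt(-4)) + 5))**2 = (42 + ((-2 + 2*I) + 5))**2 = (42 + (3 + 2*I))**2 = (45 + 2*I)**2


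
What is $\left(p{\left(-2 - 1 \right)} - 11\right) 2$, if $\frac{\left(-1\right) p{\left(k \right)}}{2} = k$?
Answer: $-10$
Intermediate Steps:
$p{\left(k \right)} = - 2 k$
$\left(p{\left(-2 - 1 \right)} - 11\right) 2 = \left(- 2 \left(-2 - 1\right) - 11\right) 2 = \left(\left(-2\right) \left(-3\right) - 11\right) 2 = \left(6 - 11\right) 2 = \left(-5\right) 2 = -10$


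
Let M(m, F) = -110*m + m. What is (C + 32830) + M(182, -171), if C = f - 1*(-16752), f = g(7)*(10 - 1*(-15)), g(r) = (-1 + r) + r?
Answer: 30069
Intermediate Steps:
M(m, F) = -109*m
g(r) = -1 + 2*r
f = 325 (f = (-1 + 2*7)*(10 - 1*(-15)) = (-1 + 14)*(10 + 15) = 13*25 = 325)
C = 17077 (C = 325 - 1*(-16752) = 325 + 16752 = 17077)
(C + 32830) + M(182, -171) = (17077 + 32830) - 109*182 = 49907 - 19838 = 30069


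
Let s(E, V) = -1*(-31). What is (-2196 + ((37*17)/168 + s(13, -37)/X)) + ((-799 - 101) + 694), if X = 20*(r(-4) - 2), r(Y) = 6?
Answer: -4028419/1680 ≈ -2397.9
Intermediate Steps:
s(E, V) = 31
X = 80 (X = 20*(6 - 2) = 20*4 = 80)
(-2196 + ((37*17)/168 + s(13, -37)/X)) + ((-799 - 101) + 694) = (-2196 + ((37*17)/168 + 31/80)) + ((-799 - 101) + 694) = (-2196 + (629*(1/168) + 31*(1/80))) + (-900 + 694) = (-2196 + (629/168 + 31/80)) - 206 = (-2196 + 6941/1680) - 206 = -3682339/1680 - 206 = -4028419/1680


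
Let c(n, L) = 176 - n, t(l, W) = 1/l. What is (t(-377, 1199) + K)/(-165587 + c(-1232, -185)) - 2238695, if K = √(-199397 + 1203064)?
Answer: -138565108314684/61895483 - 7*√20483/164179 ≈ -2.2387e+6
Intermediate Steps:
K = 7*√20483 (K = √1003667 = 7*√20483 ≈ 1001.8)
(t(-377, 1199) + K)/(-165587 + c(-1232, -185)) - 2238695 = (1/(-377) + 7*√20483)/(-165587 + (176 - 1*(-1232))) - 2238695 = (-1/377 + 7*√20483)/(-165587 + (176 + 1232)) - 2238695 = (-1/377 + 7*√20483)/(-165587 + 1408) - 2238695 = (-1/377 + 7*√20483)/(-164179) - 2238695 = (-1/377 + 7*√20483)*(-1/164179) - 2238695 = (1/61895483 - 7*√20483/164179) - 2238695 = -138565108314684/61895483 - 7*√20483/164179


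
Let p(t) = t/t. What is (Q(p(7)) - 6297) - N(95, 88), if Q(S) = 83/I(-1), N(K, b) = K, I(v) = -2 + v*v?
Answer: -6475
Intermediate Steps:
p(t) = 1
I(v) = -2 + v**2
Q(S) = -83 (Q(S) = 83/(-2 + (-1)**2) = 83/(-2 + 1) = 83/(-1) = 83*(-1) = -83)
(Q(p(7)) - 6297) - N(95, 88) = (-83 - 6297) - 1*95 = -6380 - 95 = -6475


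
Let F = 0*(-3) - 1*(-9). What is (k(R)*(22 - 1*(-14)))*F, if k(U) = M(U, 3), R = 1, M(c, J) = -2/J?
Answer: -216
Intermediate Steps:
k(U) = -⅔ (k(U) = -2/3 = -2*⅓ = -⅔)
F = 9 (F = 0 + 9 = 9)
(k(R)*(22 - 1*(-14)))*F = -2*(22 - 1*(-14))/3*9 = -2*(22 + 14)/3*9 = -⅔*36*9 = -24*9 = -216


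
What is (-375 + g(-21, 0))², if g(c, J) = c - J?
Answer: 156816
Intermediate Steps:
(-375 + g(-21, 0))² = (-375 + (-21 - 1*0))² = (-375 + (-21 + 0))² = (-375 - 21)² = (-396)² = 156816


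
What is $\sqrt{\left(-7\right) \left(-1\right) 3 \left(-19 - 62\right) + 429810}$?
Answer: $\sqrt{428109} \approx 654.3$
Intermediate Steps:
$\sqrt{\left(-7\right) \left(-1\right) 3 \left(-19 - 62\right) + 429810} = \sqrt{7 \cdot 3 \left(-81\right) + 429810} = \sqrt{21 \left(-81\right) + 429810} = \sqrt{-1701 + 429810} = \sqrt{428109}$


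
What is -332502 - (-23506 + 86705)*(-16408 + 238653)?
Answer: -14045994257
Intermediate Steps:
-332502 - (-23506 + 86705)*(-16408 + 238653) = -332502 - 63199*222245 = -332502 - 1*14045661755 = -332502 - 14045661755 = -14045994257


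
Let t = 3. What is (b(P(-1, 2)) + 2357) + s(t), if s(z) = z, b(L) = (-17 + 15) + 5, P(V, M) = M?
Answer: 2363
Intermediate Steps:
b(L) = 3 (b(L) = -2 + 5 = 3)
(b(P(-1, 2)) + 2357) + s(t) = (3 + 2357) + 3 = 2360 + 3 = 2363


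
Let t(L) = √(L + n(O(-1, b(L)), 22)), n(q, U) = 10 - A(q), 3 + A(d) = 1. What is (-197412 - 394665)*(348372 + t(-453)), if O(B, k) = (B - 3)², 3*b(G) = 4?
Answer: -206263048644 - 12433617*I ≈ -2.0626e+11 - 1.2434e+7*I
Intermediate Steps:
A(d) = -2 (A(d) = -3 + 1 = -2)
b(G) = 4/3 (b(G) = (⅓)*4 = 4/3)
O(B, k) = (-3 + B)²
n(q, U) = 12 (n(q, U) = 10 - 1*(-2) = 10 + 2 = 12)
t(L) = √(12 + L) (t(L) = √(L + 12) = √(12 + L))
(-197412 - 394665)*(348372 + t(-453)) = (-197412 - 394665)*(348372 + √(12 - 453)) = -592077*(348372 + √(-441)) = -592077*(348372 + 21*I) = -206263048644 - 12433617*I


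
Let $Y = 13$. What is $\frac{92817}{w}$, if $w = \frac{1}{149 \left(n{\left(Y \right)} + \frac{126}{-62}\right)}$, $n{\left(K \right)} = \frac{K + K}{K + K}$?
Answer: $- \frac{442551456}{31} \approx -1.4276 \cdot 10^{7}$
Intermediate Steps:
$n{\left(K \right)} = 1$ ($n{\left(K \right)} = \frac{2 K}{2 K} = 2 K \frac{1}{2 K} = 1$)
$w = - \frac{31}{4768}$ ($w = \frac{1}{149 \left(1 + \frac{126}{-62}\right)} = \frac{1}{149 \left(1 + 126 \left(- \frac{1}{62}\right)\right)} = \frac{1}{149 \left(1 - \frac{63}{31}\right)} = \frac{1}{149 \left(- \frac{32}{31}\right)} = \frac{1}{- \frac{4768}{31}} = - \frac{31}{4768} \approx -0.0065017$)
$\frac{92817}{w} = \frac{92817}{- \frac{31}{4768}} = 92817 \left(- \frac{4768}{31}\right) = - \frac{442551456}{31}$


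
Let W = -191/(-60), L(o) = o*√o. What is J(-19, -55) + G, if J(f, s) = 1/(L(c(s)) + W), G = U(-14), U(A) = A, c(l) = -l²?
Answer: -1395104287999274/99650306286481 + 598950000*I/99650306286481 ≈ -14.0 + 6.0105e-6*I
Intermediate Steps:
G = -14
L(o) = o^(3/2)
W = 191/60 (W = -191*(-1/60) = 191/60 ≈ 3.1833)
J(f, s) = 1/(191/60 + (-s²)^(3/2)) (J(f, s) = 1/((-s²)^(3/2) + 191/60) = 1/(191/60 + (-s²)^(3/2)))
J(-19, -55) + G = 60/(191 + 60*(-1*(-55)²)^(3/2)) - 14 = 60/(191 + 60*(-1*3025)^(3/2)) - 14 = 60/(191 + 60*(-3025)^(3/2)) - 14 = 60/(191 + 60*(-166375*I)) - 14 = 60/(191 - 9982500*I) - 14 = 60*((191 + 9982500*I)/99650306286481) - 14 = 60*(191 + 9982500*I)/99650306286481 - 14 = -14 + 60*(191 + 9982500*I)/99650306286481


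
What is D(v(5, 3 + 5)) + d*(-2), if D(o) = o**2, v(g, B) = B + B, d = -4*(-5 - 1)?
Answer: 208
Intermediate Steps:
d = 24 (d = -4*(-6) = 24)
v(g, B) = 2*B
D(v(5, 3 + 5)) + d*(-2) = (2*(3 + 5))**2 + 24*(-2) = (2*8)**2 - 48 = 16**2 - 48 = 256 - 48 = 208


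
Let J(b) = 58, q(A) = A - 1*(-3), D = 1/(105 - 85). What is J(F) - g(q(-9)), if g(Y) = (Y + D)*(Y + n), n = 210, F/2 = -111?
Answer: 6359/5 ≈ 1271.8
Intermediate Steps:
F = -222 (F = 2*(-111) = -222)
D = 1/20 ≈ 0.050000
q(A) = 3 + A (q(A) = A + 3 = 3 + A)
g(Y) = (210 + Y)*(1/20 + Y) (g(Y) = (Y + 1/20)*(Y + 210) = (1/20 + Y)*(210 + Y) = (210 + Y)*(1/20 + Y))
J(F) - g(q(-9)) = 58 - (21/2 + (3 - 9)**2 + 4201*(3 - 9)/20) = 58 - (21/2 + (-6)**2 + (4201/20)*(-6)) = 58 - (21/2 + 36 - 12603/10) = 58 - 1*(-6069/5) = 58 + 6069/5 = 6359/5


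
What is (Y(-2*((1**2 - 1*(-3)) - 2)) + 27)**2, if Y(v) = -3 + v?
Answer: 400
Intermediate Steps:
(Y(-2*((1**2 - 1*(-3)) - 2)) + 27)**2 = ((-3 - 2*((1**2 - 1*(-3)) - 2)) + 27)**2 = ((-3 - 2*((1 + 3) - 2)) + 27)**2 = ((-3 - 2*(4 - 2)) + 27)**2 = ((-3 - 2*2) + 27)**2 = ((-3 - 4) + 27)**2 = (-7 + 27)**2 = 20**2 = 400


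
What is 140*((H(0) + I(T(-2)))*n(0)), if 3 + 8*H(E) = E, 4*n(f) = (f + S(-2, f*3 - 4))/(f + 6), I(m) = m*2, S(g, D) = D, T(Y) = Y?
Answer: 1225/12 ≈ 102.08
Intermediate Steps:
I(m) = 2*m
n(f) = (-4 + 4*f)/(4*(6 + f)) (n(f) = ((f + (f*3 - 4))/(f + 6))/4 = ((f + (3*f - 4))/(6 + f))/4 = ((f + (-4 + 3*f))/(6 + f))/4 = ((-4 + 4*f)/(6 + f))/4 = (-4 + 4*f)/(4*(6 + f)))
H(E) = -3/8 + E/8
140*((H(0) + I(T(-2)))*n(0)) = 140*(((-3/8 + (⅛)*0) + 2*(-2))*((-1 + 0)/(6 + 0))) = 140*(((-3/8 + 0) - 4)*(-1/6)) = 140*((-3/8 - 4)*((⅙)*(-1))) = 140*(-35/8*(-⅙)) = 140*(35/48) = 1225/12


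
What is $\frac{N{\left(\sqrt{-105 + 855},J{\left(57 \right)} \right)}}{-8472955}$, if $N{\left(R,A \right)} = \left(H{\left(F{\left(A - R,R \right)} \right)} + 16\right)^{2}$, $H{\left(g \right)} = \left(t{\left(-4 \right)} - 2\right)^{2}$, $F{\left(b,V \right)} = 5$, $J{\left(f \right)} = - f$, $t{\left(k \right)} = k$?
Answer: $- \frac{2704}{8472955} \approx -0.00031913$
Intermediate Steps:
$H{\left(g \right)} = 36$ ($H{\left(g \right)} = \left(-4 - 2\right)^{2} = \left(-6\right)^{2} = 36$)
$N{\left(R,A \right)} = 2704$ ($N{\left(R,A \right)} = \left(36 + 16\right)^{2} = 52^{2} = 2704$)
$\frac{N{\left(\sqrt{-105 + 855},J{\left(57 \right)} \right)}}{-8472955} = \frac{2704}{-8472955} = 2704 \left(- \frac{1}{8472955}\right) = - \frac{2704}{8472955}$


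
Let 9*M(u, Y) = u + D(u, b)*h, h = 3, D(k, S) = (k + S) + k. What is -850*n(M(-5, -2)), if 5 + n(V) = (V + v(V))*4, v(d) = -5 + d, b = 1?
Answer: 408850/9 ≈ 45428.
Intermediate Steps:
D(k, S) = S + 2*k (D(k, S) = (S + k) + k = S + 2*k)
M(u, Y) = ⅓ + 7*u/9 (M(u, Y) = (u + (1 + 2*u)*3)/9 = (u + (3 + 6*u))/9 = (3 + 7*u)/9 = ⅓ + 7*u/9)
n(V) = -25 + 8*V (n(V) = -5 + (V + (-5 + V))*4 = -5 + (-5 + 2*V)*4 = -5 + (-20 + 8*V) = -25 + 8*V)
-850*n(M(-5, -2)) = -850*(-25 + 8*(⅓ + (7/9)*(-5))) = -850*(-25 + 8*(⅓ - 35/9)) = -850*(-25 + 8*(-32/9)) = -850*(-25 - 256/9) = -850*(-481/9) = 408850/9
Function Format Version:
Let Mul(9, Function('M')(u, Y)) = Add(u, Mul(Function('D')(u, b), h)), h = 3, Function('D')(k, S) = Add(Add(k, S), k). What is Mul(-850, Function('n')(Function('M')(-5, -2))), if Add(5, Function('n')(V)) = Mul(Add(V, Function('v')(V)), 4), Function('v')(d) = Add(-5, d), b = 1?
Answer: Rational(408850, 9) ≈ 45428.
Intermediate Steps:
Function('D')(k, S) = Add(S, Mul(2, k)) (Function('D')(k, S) = Add(Add(S, k), k) = Add(S, Mul(2, k)))
Function('M')(u, Y) = Add(Rational(1, 3), Mul(Rational(7, 9), u)) (Function('M')(u, Y) = Mul(Rational(1, 9), Add(u, Mul(Add(1, Mul(2, u)), 3))) = Mul(Rational(1, 9), Add(u, Add(3, Mul(6, u)))) = Mul(Rational(1, 9), Add(3, Mul(7, u))) = Add(Rational(1, 3), Mul(Rational(7, 9), u)))
Function('n')(V) = Add(-25, Mul(8, V)) (Function('n')(V) = Add(-5, Mul(Add(V, Add(-5, V)), 4)) = Add(-5, Mul(Add(-5, Mul(2, V)), 4)) = Add(-5, Add(-20, Mul(8, V))) = Add(-25, Mul(8, V)))
Mul(-850, Function('n')(Function('M')(-5, -2))) = Mul(-850, Add(-25, Mul(8, Add(Rational(1, 3), Mul(Rational(7, 9), -5))))) = Mul(-850, Add(-25, Mul(8, Add(Rational(1, 3), Rational(-35, 9))))) = Mul(-850, Add(-25, Mul(8, Rational(-32, 9)))) = Mul(-850, Add(-25, Rational(-256, 9))) = Mul(-850, Rational(-481, 9)) = Rational(408850, 9)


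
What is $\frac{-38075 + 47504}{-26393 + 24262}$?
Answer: $- \frac{9429}{2131} \approx -4.4247$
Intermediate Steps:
$\frac{-38075 + 47504}{-26393 + 24262} = \frac{9429}{-2131} = 9429 \left(- \frac{1}{2131}\right) = - \frac{9429}{2131}$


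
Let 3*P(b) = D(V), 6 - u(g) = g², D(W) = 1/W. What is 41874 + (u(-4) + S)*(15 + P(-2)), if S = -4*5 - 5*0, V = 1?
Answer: 41414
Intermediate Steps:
S = -20 (S = -20 + 0 = -20)
D(W) = 1/W
u(g) = 6 - g²
P(b) = ⅓ (P(b) = (⅓)/1 = (⅓)*1 = ⅓)
41874 + (u(-4) + S)*(15 + P(-2)) = 41874 + ((6 - 1*(-4)²) - 20)*(15 + ⅓) = 41874 + ((6 - 1*16) - 20)*(46/3) = 41874 + ((6 - 16) - 20)*(46/3) = 41874 + (-10 - 20)*(46/3) = 41874 - 30*46/3 = 41874 - 460 = 41414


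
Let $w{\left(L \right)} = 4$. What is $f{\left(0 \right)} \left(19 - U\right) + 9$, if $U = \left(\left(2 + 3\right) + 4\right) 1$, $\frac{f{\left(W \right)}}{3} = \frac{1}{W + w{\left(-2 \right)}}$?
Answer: $\frac{33}{2} \approx 16.5$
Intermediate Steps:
$f{\left(W \right)} = \frac{3}{4 + W}$ ($f{\left(W \right)} = \frac{3}{W + 4} = \frac{3}{4 + W}$)
$U = 9$ ($U = \left(5 + 4\right) 1 = 9 \cdot 1 = 9$)
$f{\left(0 \right)} \left(19 - U\right) + 9 = \frac{3}{4 + 0} \left(19 - 9\right) + 9 = \frac{3}{4} \left(19 - 9\right) + 9 = 3 \cdot \frac{1}{4} \cdot 10 + 9 = \frac{3}{4} \cdot 10 + 9 = \frac{15}{2} + 9 = \frac{33}{2}$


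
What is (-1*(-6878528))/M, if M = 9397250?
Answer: 3439264/4698625 ≈ 0.73197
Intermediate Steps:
(-1*(-6878528))/M = -1*(-6878528)/9397250 = 6878528*(1/9397250) = 3439264/4698625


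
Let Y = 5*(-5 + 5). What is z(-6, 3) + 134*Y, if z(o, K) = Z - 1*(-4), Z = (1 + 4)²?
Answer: 29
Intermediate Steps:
Z = 25 (Z = 5² = 25)
Y = 0 (Y = 5*0 = 0)
z(o, K) = 29 (z(o, K) = 25 - 1*(-4) = 25 + 4 = 29)
z(-6, 3) + 134*Y = 29 + 134*0 = 29 + 0 = 29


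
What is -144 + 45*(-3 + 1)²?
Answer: 36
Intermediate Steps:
-144 + 45*(-3 + 1)² = -144 + 45*(-2)² = -144 + 45*4 = -144 + 180 = 36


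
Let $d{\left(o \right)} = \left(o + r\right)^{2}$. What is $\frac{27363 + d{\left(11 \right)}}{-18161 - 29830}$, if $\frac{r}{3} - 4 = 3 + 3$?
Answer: $- \frac{29044}{47991} \approx -0.6052$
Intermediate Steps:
$r = 30$ ($r = 12 + 3 \left(3 + 3\right) = 12 + 3 \cdot 6 = 12 + 18 = 30$)
$d{\left(o \right)} = \left(30 + o\right)^{2}$ ($d{\left(o \right)} = \left(o + 30\right)^{2} = \left(30 + o\right)^{2}$)
$\frac{27363 + d{\left(11 \right)}}{-18161 - 29830} = \frac{27363 + \left(30 + 11\right)^{2}}{-18161 - 29830} = \frac{27363 + 41^{2}}{-47991} = \left(27363 + 1681\right) \left(- \frac{1}{47991}\right) = 29044 \left(- \frac{1}{47991}\right) = - \frac{29044}{47991}$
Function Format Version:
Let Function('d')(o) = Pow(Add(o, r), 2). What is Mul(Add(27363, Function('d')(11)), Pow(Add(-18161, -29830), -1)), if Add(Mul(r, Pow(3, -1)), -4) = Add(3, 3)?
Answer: Rational(-29044, 47991) ≈ -0.60520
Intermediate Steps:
r = 30 (r = Add(12, Mul(3, Add(3, 3))) = Add(12, Mul(3, 6)) = Add(12, 18) = 30)
Function('d')(o) = Pow(Add(30, o), 2) (Function('d')(o) = Pow(Add(o, 30), 2) = Pow(Add(30, o), 2))
Mul(Add(27363, Function('d')(11)), Pow(Add(-18161, -29830), -1)) = Mul(Add(27363, Pow(Add(30, 11), 2)), Pow(Add(-18161, -29830), -1)) = Mul(Add(27363, Pow(41, 2)), Pow(-47991, -1)) = Mul(Add(27363, 1681), Rational(-1, 47991)) = Mul(29044, Rational(-1, 47991)) = Rational(-29044, 47991)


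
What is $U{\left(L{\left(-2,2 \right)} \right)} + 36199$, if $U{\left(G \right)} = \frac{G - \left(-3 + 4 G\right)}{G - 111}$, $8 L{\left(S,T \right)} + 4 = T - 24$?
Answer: $\frac{16542892}{457} \approx 36199.0$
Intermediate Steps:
$L{\left(S,T \right)} = - \frac{7}{2} + \frac{T}{8}$ ($L{\left(S,T \right)} = - \frac{1}{2} + \frac{T - 24}{8} = - \frac{1}{2} + \frac{-24 + T}{8} = - \frac{1}{2} + \left(-3 + \frac{T}{8}\right) = - \frac{7}{2} + \frac{T}{8}$)
$U{\left(G \right)} = \frac{3 - 3 G}{-111 + G}$ ($U{\left(G \right)} = \frac{G - \left(-3 + 4 G\right)}{-111 + G} = \frac{3 - 3 G}{-111 + G}$)
$U{\left(L{\left(-2,2 \right)} \right)} + 36199 = \frac{3 \left(1 - \left(- \frac{7}{2} + \frac{1}{8} \cdot 2\right)\right)}{-111 + \left(- \frac{7}{2} + \frac{1}{8} \cdot 2\right)} + 36199 = \frac{3 \left(1 - \left(- \frac{7}{2} + \frac{1}{4}\right)\right)}{-111 + \left(- \frac{7}{2} + \frac{1}{4}\right)} + 36199 = \frac{3 \left(1 - - \frac{13}{4}\right)}{-111 - \frac{13}{4}} + 36199 = \frac{3 \left(1 + \frac{13}{4}\right)}{- \frac{457}{4}} + 36199 = 3 \left(- \frac{4}{457}\right) \frac{17}{4} + 36199 = - \frac{51}{457} + 36199 = \frac{16542892}{457}$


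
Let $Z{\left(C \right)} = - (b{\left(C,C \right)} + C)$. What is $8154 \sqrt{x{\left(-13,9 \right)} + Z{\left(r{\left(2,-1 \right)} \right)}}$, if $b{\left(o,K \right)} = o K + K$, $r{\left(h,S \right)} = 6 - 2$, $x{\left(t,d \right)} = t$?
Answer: $8154 i \sqrt{37} \approx 49599.0 i$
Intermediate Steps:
$r{\left(h,S \right)} = 4$ ($r{\left(h,S \right)} = 6 - 2 = 4$)
$b{\left(o,K \right)} = K + K o$ ($b{\left(o,K \right)} = K o + K = K + K o$)
$Z{\left(C \right)} = - C - C \left(1 + C\right)$ ($Z{\left(C \right)} = - (C \left(1 + C\right) + C) = - (C + C \left(1 + C\right)) = - C - C \left(1 + C\right)$)
$8154 \sqrt{x{\left(-13,9 \right)} + Z{\left(r{\left(2,-1 \right)} \right)}} = 8154 \sqrt{-13 + 4 \left(-2 - 4\right)} = 8154 \sqrt{-13 + 4 \left(-6\right)} = 8154 \sqrt{-13 - 24} = 8154 \sqrt{-37} = 8154 i \sqrt{37}$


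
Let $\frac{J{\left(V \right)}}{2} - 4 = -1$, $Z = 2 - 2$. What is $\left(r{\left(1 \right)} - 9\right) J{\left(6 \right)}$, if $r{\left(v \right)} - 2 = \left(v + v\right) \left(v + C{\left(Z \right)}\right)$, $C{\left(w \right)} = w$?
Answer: $-30$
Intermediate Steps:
$Z = 0$ ($Z = 2 - 2 = 0$)
$J{\left(V \right)} = 6$ ($J{\left(V \right)} = 8 + 2 \left(-1\right) = 8 - 2 = 6$)
$r{\left(v \right)} = 2 + 2 v^{2}$ ($r{\left(v \right)} = 2 + \left(v + v\right) \left(v + 0\right) = 2 + 2 v v = 2 + 2 v^{2}$)
$\left(r{\left(1 \right)} - 9\right) J{\left(6 \right)} = \left(\left(2 + 2 \cdot 1^{2}\right) - 9\right) 6 = \left(\left(2 + 2 \cdot 1\right) - 9\right) 6 = \left(\left(2 + 2\right) - 9\right) 6 = \left(4 - 9\right) 6 = \left(-5\right) 6 = -30$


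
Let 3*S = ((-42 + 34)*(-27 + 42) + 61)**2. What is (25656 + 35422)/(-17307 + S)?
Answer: -91617/24220 ≈ -3.7827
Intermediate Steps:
S = 3481/3 (S = ((-42 + 34)*(-27 + 42) + 61)**2/3 = (-8*15 + 61)**2/3 = (-120 + 61)**2/3 = (1/3)*(-59)**2 = (1/3)*3481 = 3481/3 ≈ 1160.3)
(25656 + 35422)/(-17307 + S) = (25656 + 35422)/(-17307 + 3481/3) = 61078/(-48440/3) = 61078*(-3/48440) = -91617/24220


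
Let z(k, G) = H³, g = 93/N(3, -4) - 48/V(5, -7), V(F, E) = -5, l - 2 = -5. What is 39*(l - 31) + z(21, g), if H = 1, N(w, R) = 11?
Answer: -1325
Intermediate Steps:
l = -3 (l = 2 - 5 = -3)
g = 993/55 (g = 93/11 - 48/(-5) = 93*(1/11) - 48*(-⅕) = 93/11 + 48/5 = 993/55 ≈ 18.055)
z(k, G) = 1 (z(k, G) = 1³ = 1)
39*(l - 31) + z(21, g) = 39*(-3 - 31) + 1 = 39*(-34) + 1 = -1326 + 1 = -1325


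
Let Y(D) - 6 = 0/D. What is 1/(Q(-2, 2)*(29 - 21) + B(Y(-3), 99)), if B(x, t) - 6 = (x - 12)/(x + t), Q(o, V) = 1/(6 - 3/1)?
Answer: 105/904 ≈ 0.11615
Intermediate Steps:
Y(D) = 6 (Y(D) = 6 + 0/D = 6 + 0 = 6)
Q(o, V) = ⅓ (Q(o, V) = 1/(6 - 3*1) = 1/(6 - 3) = 1/3 = ⅓)
B(x, t) = 6 + (-12 + x)/(t + x) (B(x, t) = 6 + (x - 12)/(x + t) = 6 + (-12 + x)/(t + x))
1/(Q(-2, 2)*(29 - 21) + B(Y(-3), 99)) = 1/((29 - 21)/3 + (-12 + 6*99 + 7*6)/(99 + 6)) = 1/((⅓)*8 + (-12 + 594 + 42)/105) = 1/(8/3 + (1/105)*624) = 1/(8/3 + 208/35) = 1/(904/105) = 105/904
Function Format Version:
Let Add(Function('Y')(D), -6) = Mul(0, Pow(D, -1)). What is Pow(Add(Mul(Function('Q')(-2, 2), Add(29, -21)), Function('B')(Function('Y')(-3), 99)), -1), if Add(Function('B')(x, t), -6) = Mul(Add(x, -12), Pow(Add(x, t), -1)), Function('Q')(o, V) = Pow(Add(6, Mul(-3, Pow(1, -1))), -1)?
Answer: Rational(105, 904) ≈ 0.11615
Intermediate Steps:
Function('Y')(D) = 6 (Function('Y')(D) = Add(6, Mul(0, Pow(D, -1))) = Add(6, 0) = 6)
Function('Q')(o, V) = Rational(1, 3) (Function('Q')(o, V) = Pow(Add(6, Mul(-3, 1)), -1) = Pow(Add(6, -3), -1) = Pow(3, -1) = Rational(1, 3))
Function('B')(x, t) = Add(6, Mul(Pow(Add(t, x), -1), Add(-12, x))) (Function('B')(x, t) = Add(6, Mul(Add(x, -12), Pow(Add(x, t), -1))) = Add(6, Mul(Add(-12, x), Pow(Add(t, x), -1))) = Add(6, Mul(Pow(Add(t, x), -1), Add(-12, x))))
Pow(Add(Mul(Function('Q')(-2, 2), Add(29, -21)), Function('B')(Function('Y')(-3), 99)), -1) = Pow(Add(Mul(Rational(1, 3), Add(29, -21)), Mul(Pow(Add(99, 6), -1), Add(-12, Mul(6, 99), Mul(7, 6)))), -1) = Pow(Add(Mul(Rational(1, 3), 8), Mul(Pow(105, -1), Add(-12, 594, 42))), -1) = Pow(Add(Rational(8, 3), Mul(Rational(1, 105), 624)), -1) = Pow(Add(Rational(8, 3), Rational(208, 35)), -1) = Pow(Rational(904, 105), -1) = Rational(105, 904)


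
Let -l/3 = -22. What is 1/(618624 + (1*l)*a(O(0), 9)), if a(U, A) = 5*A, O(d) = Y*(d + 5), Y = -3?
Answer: 1/621594 ≈ 1.6088e-6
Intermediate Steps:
l = 66 (l = -3*(-22) = 66)
O(d) = -15 - 3*d (O(d) = -3*(d + 5) = -3*(5 + d) = -15 - 3*d)
1/(618624 + (1*l)*a(O(0), 9)) = 1/(618624 + (1*66)*(5*9)) = 1/(618624 + 66*45) = 1/(618624 + 2970) = 1/621594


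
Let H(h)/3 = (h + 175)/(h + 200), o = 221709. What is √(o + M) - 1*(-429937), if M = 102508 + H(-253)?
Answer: 429937 + √910737955/53 ≈ 4.3051e+5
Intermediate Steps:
H(h) = 3*(175 + h)/(200 + h) (H(h) = 3*((h + 175)/(h + 200)) = 3*((175 + h)/(200 + h)) = 3*(175 + h)/(200 + h))
M = 5433158/53 (M = 102508 + 3*(175 - 253)/(200 - 253) = 102508 + 3*(-78)/(-53) = 102508 + 3*(-1/53)*(-78) = 102508 + 234/53 = 5433158/53 ≈ 1.0251e+5)
√(o + M) - 1*(-429937) = √(221709 + 5433158/53) - 1*(-429937) = √(17183735/53) + 429937 = √910737955/53 + 429937 = 429937 + √910737955/53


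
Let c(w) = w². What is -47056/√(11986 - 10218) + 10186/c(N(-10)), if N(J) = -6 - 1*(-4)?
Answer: 5093/2 - 692*√442/13 ≈ 1427.4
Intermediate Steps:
N(J) = -2 (N(J) = -6 + 4 = -2)
-47056/√(11986 - 10218) + 10186/c(N(-10)) = -47056/√(11986 - 10218) + 10186/((-2)²) = -47056*√442/884 + 10186/4 = -47056*√442/884 + 10186*(¼) = -692*√442/13 + 5093/2 = 5093/2 - 692*√442/13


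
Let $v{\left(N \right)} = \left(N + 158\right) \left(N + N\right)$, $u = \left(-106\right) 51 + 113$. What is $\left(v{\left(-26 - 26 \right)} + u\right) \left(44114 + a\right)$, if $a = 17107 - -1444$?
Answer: $-1022504805$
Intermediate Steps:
$a = 18551$ ($a = 17107 + 1444 = 18551$)
$u = -5293$ ($u = -5406 + 113 = -5293$)
$v{\left(N \right)} = 2 N \left(158 + N\right)$ ($v{\left(N \right)} = \left(158 + N\right) 2 N = 2 N \left(158 + N\right)$)
$\left(v{\left(-26 - 26 \right)} + u\right) \left(44114 + a\right) = \left(2 \left(-26 - 26\right) \left(158 - 52\right) - 5293\right) \left(44114 + 18551\right) = \left(2 \left(-52\right) \left(158 - 52\right) - 5293\right) 62665 = \left(2 \left(-52\right) 106 - 5293\right) 62665 = \left(-11024 - 5293\right) 62665 = \left(-16317\right) 62665 = -1022504805$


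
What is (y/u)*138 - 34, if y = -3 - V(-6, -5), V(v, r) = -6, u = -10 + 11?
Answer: 380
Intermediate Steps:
u = 1
y = 3 (y = -3 - 1*(-6) = -3 + 6 = 3)
(y/u)*138 - 34 = (3/1)*138 - 34 = (3*1)*138 - 34 = 3*138 - 34 = 414 - 34 = 380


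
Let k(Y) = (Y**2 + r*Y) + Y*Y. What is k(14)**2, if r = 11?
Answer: 298116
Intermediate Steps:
k(Y) = 2*Y**2 + 11*Y (k(Y) = (Y**2 + 11*Y) + Y*Y = (Y**2 + 11*Y) + Y**2 = 2*Y**2 + 11*Y)
k(14)**2 = (14*(11 + 2*14))**2 = (14*(11 + 28))**2 = (14*39)**2 = 546**2 = 298116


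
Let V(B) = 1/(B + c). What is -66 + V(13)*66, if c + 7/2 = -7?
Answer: -198/5 ≈ -39.600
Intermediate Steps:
c = -21/2 (c = -7/2 - 7 = -21/2 ≈ -10.500)
V(B) = 1/(-21/2 + B) (V(B) = 1/(B - 21/2) = 1/(-21/2 + B))
-66 + V(13)*66 = -66 + (2/(-21 + 2*13))*66 = -66 + (2/(-21 + 26))*66 = -66 + (2/5)*66 = -66 + (2*(⅕))*66 = -66 + (⅖)*66 = -66 + 132/5 = -198/5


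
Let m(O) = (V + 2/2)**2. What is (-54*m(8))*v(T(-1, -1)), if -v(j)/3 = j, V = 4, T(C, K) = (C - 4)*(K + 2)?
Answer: -20250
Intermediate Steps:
T(C, K) = (-4 + C)*(2 + K)
v(j) = -3*j
m(O) = 25 (m(O) = (4 + 2/2)**2 = (4 + 2*(1/2))**2 = (4 + 1)**2 = 5**2 = 25)
(-54*m(8))*v(T(-1, -1)) = (-54*25)*(-3*(-8 - 4*(-1) + 2*(-1) - 1*(-1))) = -(-4050)*(-8 + 4 - 2 + 1) = -(-4050)*(-5) = -1350*15 = -20250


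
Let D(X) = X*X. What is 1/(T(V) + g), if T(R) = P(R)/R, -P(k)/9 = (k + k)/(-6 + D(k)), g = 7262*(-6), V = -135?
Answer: -6073/264612762 ≈ -2.2951e-5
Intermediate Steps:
D(X) = X²
g = -43572
P(k) = -18*k/(-6 + k²) (P(k) = -9*(k + k)/(-6 + k²) = -9*2*k/(-6 + k²) = -18*k/(-6 + k²))
T(R) = -18/(-6 + R²) (T(R) = (-18*R/(-6 + R²))/R = -18/(-6 + R²))
1/(T(V) + g) = 1/(-18/(-6 + (-135)²) - 43572) = 1/(-18/(-6 + 18225) - 43572) = 1/(-18/18219 - 43572) = 1/(-18*1/18219 - 43572) = 1/(-6/6073 - 43572) = 1/(-264612762/6073) = -6073/264612762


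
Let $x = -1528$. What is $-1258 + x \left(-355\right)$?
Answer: $541182$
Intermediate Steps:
$-1258 + x \left(-355\right) = -1258 - -542440 = -1258 + 542440 = 541182$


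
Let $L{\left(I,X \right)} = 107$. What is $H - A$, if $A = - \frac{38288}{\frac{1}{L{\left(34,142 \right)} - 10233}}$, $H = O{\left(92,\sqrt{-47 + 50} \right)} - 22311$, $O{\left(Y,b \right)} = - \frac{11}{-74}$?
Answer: $- \frac{28691768315}{74} \approx -3.8773 \cdot 10^{8}$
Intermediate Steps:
$O{\left(Y,b \right)} = \frac{11}{74}$ ($O{\left(Y,b \right)} = \left(-11\right) \left(- \frac{1}{74}\right) = \frac{11}{74}$)
$H = - \frac{1651003}{74}$ ($H = \frac{11}{74} - 22311 = - \frac{1651003}{74} \approx -22311.0$)
$A = 387704288$ ($A = - \frac{38288}{\frac{1}{107 - 10233}} = - \frac{38288}{\frac{1}{-10126}} = - \frac{38288}{- \frac{1}{10126}} = \left(-38288\right) \left(-10126\right) = 387704288$)
$H - A = - \frac{1651003}{74} - 387704288 = - \frac{28691768315}{74}$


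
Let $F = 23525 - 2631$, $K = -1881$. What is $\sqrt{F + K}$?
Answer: $\sqrt{19013} \approx 137.89$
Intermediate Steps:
$F = 20894$
$\sqrt{F + K} = \sqrt{20894 - 1881} = \sqrt{19013}$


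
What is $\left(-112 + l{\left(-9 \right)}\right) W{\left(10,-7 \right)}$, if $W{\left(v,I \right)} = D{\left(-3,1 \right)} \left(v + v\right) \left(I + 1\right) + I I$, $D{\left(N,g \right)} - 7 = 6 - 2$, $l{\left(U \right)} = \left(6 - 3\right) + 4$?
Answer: $133455$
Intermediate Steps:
$l{\left(U \right)} = 7$ ($l{\left(U \right)} = 3 + 4 = 7$)
$D{\left(N,g \right)} = 11$ ($D{\left(N,g \right)} = 7 + \left(6 - 2\right) = 7 + 4 = 11$)
$W{\left(v,I \right)} = I^{2} + 22 v \left(1 + I\right)$ ($W{\left(v,I \right)} = 11 \left(v + v\right) \left(I + 1\right) + I I = 11 \cdot 2 v \left(1 + I\right) + I^{2} = 22 v \left(1 + I\right) + I^{2} = I^{2} + 22 v \left(1 + I\right)$)
$\left(-112 + l{\left(-9 \right)}\right) W{\left(10,-7 \right)} = \left(-112 + 7\right) \left(\left(-7\right)^{2} + 22 \cdot 10 + 22 \left(-7\right) 10\right) = - 105 \left(49 + 220 - 1540\right) = \left(-105\right) \left(-1271\right) = 133455$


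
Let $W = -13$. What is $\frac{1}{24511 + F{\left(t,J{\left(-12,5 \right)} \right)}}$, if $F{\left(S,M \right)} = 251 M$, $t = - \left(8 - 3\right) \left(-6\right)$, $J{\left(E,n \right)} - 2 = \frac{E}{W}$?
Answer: $\frac{13}{328181} \approx 3.9612 \cdot 10^{-5}$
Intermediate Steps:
$J{\left(E,n \right)} = 2 - \frac{E}{13}$ ($J{\left(E,n \right)} = 2 + \frac{E}{-13} = 2 + E \left(- \frac{1}{13}\right) = 2 - \frac{E}{13}$)
$t = 30$ ($t = - 5 \left(-6\right) = \left(-1\right) \left(-30\right) = 30$)
$\frac{1}{24511 + F{\left(t,J{\left(-12,5 \right)} \right)}} = \frac{1}{24511 + 251 \left(2 - - \frac{12}{13}\right)} = \frac{1}{24511 + 251 \left(2 + \frac{12}{13}\right)} = \frac{1}{24511 + 251 \cdot \frac{38}{13}} = \frac{1}{24511 + \frac{9538}{13}} = \frac{1}{\frac{328181}{13}} = \frac{13}{328181}$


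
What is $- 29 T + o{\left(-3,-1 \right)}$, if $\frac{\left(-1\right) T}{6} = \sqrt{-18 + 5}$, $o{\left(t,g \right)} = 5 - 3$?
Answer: $2 + 174 i \sqrt{13} \approx 2.0 + 627.37 i$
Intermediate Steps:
$o{\left(t,g \right)} = 2$ ($o{\left(t,g \right)} = 5 - 3 = 2$)
$T = - 6 i \sqrt{13}$ ($T = - 6 \sqrt{-18 + 5} = - 6 \sqrt{-13} = - 6 i \sqrt{13} \approx - 21.633 i$)
$- 29 T + o{\left(-3,-1 \right)} = - 29 \left(- 6 i \sqrt{13}\right) + 2 = 174 i \sqrt{13} + 2 = 2 + 174 i \sqrt{13}$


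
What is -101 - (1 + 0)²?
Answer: -102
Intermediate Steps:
-101 - (1 + 0)² = -101 - 1*1² = -101 - 1*1 = -101 - 1 = -102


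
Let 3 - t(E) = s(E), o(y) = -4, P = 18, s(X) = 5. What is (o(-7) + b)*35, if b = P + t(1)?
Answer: 420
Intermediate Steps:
t(E) = -2 (t(E) = 3 - 1*5 = 3 - 5 = -2)
b = 16 (b = 18 - 2 = 16)
(o(-7) + b)*35 = (-4 + 16)*35 = 12*35 = 420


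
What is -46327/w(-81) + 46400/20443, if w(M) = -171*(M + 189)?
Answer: 1803978061/377541324 ≈ 4.7782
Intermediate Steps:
w(M) = -32319 - 171*M (w(M) = -171*(189 + M) = -32319 - 171*M)
-46327/w(-81) + 46400/20443 = -46327/(-32319 - 171*(-81)) + 46400/20443 = -46327/(-32319 + 13851) + 46400*(1/20443) = -46327/(-18468) + 46400/20443 = -46327*(-1/18468) + 46400/20443 = 46327/18468 + 46400/20443 = 1803978061/377541324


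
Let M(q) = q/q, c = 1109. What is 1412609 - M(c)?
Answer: 1412608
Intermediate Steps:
M(q) = 1
1412609 - M(c) = 1412609 - 1*1 = 1412609 - 1 = 1412608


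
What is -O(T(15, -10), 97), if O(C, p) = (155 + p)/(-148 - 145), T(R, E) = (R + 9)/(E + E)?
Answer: 252/293 ≈ 0.86007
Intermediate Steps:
T(R, E) = (9 + R)/(2*E) (T(R, E) = (9 + R)/((2*E)) = (9 + R)*(1/(2*E)) = (9 + R)/(2*E))
O(C, p) = -155/293 - p/293 (O(C, p) = (155 + p)/(-293) = (155 + p)*(-1/293) = -155/293 - p/293)
-O(T(15, -10), 97) = -(-155/293 - 1/293*97) = -(-155/293 - 97/293) = -1*(-252/293) = 252/293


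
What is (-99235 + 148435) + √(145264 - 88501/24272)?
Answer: 49200 + √5348576868719/6068 ≈ 49581.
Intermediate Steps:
(-99235 + 148435) + √(145264 - 88501/24272) = 49200 + √(145264 - 88501*1/24272) = 49200 + √(145264 - 88501/24272) = 49200 + √(3525759307/24272) = 49200 + √5348576868719/6068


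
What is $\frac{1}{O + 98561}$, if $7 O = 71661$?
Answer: $\frac{7}{761588} \approx 9.1913 \cdot 10^{-6}$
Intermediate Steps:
$O = \frac{71661}{7}$ ($O = \frac{1}{7} \cdot 71661 = \frac{71661}{7} \approx 10237.0$)
$\frac{1}{O + 98561} = \frac{1}{\frac{71661}{7} + 98561} = \frac{1}{\frac{761588}{7}} = \frac{7}{761588}$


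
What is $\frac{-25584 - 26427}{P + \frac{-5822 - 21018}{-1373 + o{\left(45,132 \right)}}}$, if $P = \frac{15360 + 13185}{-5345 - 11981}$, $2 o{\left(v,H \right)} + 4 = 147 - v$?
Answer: $- \frac{298278195966}{106809065} \approx -2792.6$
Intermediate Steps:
$o{\left(v,H \right)} = \frac{143}{2} - \frac{v}{2}$ ($o{\left(v,H \right)} = -2 + \frac{147 - v}{2} = -2 - \left(- \frac{147}{2} + \frac{v}{2}\right) = \frac{143}{2} - \frac{v}{2}$)
$P = - \frac{28545}{17326}$ ($P = \frac{28545}{-17326} = 28545 \left(- \frac{1}{17326}\right) = - \frac{28545}{17326} \approx -1.6475$)
$\frac{-25584 - 26427}{P + \frac{-5822 - 21018}{-1373 + o{\left(45,132 \right)}}} = \frac{-25584 - 26427}{- \frac{28545}{17326} + \frac{-5822 - 21018}{-1373 + \left(\frac{143}{2} - \frac{45}{2}\right)}} = - \frac{52011}{- \frac{28545}{17326} - \frac{26840}{-1373 + \left(\frac{143}{2} - \frac{45}{2}\right)}} = - \frac{52011}{- \frac{28545}{17326} - \frac{26840}{-1373 + 49}} = - \frac{52011}{- \frac{28545}{17326} - \frac{26840}{-1324}} = - \frac{52011}{- \frac{28545}{17326} - - \frac{6710}{331}} = - \frac{52011}{- \frac{28545}{17326} + \frac{6710}{331}} = - \frac{52011}{\frac{106809065}{5734906}} = \left(-52011\right) \frac{5734906}{106809065} = - \frac{298278195966}{106809065}$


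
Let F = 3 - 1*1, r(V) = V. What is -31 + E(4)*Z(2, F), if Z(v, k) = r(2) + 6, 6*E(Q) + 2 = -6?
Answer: -125/3 ≈ -41.667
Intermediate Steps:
F = 2 (F = 3 - 1 = 2)
E(Q) = -4/3 (E(Q) = -⅓ + (⅙)*(-6) = -⅓ - 1 = -4/3)
Z(v, k) = 8 (Z(v, k) = 2 + 6 = 8)
-31 + E(4)*Z(2, F) = -31 - 4/3*8 = -31 - 32/3 = -125/3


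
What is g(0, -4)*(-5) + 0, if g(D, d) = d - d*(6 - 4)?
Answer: -20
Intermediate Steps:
g(D, d) = -d (g(D, d) = d - d*2 = d - 2*d = -d)
g(0, -4)*(-5) + 0 = -1*(-4)*(-5) + 0 = 4*(-5) + 0 = -20 + 0 = -20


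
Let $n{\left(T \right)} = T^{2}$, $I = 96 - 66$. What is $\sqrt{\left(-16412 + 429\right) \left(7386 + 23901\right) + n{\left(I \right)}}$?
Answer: $i \sqrt{500059221} \approx 22362.0 i$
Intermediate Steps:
$I = 30$ ($I = 96 - 66 = 30$)
$\sqrt{\left(-16412 + 429\right) \left(7386 + 23901\right) + n{\left(I \right)}} = \sqrt{\left(-16412 + 429\right) \left(7386 + 23901\right) + 30^{2}} = \sqrt{\left(-15983\right) 31287 + 900} = \sqrt{-500060121 + 900} = \sqrt{-500059221} = i \sqrt{500059221}$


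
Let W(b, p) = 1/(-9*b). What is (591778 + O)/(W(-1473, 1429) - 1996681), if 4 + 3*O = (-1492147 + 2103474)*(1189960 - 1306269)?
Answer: 314195569614747/26470000016 ≈ 11870.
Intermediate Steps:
W(b, p) = -1/(9*b)
O = -71102832047/3 (O = -4/3 + ((-1492147 + 2103474)*(1189960 - 1306269))/3 = -4/3 + (611327*(-116309))/3 = -4/3 + (⅓)*(-71102832043) = -4/3 - 71102832043/3 = -71102832047/3 ≈ -2.3701e+10)
(591778 + O)/(W(-1473, 1429) - 1996681) = (591778 - 71102832047/3)/(-⅑/(-1473) - 1996681) = -71101056713/(3*(-⅑*(-1/1473) - 1996681)) = -71101056713/(3*(1/13257 - 1996681)) = -71101056713/(3*(-26470000016/13257)) = -71101056713/3*(-13257/26470000016) = 314195569614747/26470000016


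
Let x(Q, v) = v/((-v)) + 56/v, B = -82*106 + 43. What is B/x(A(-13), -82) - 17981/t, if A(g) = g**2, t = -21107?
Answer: 2495324284/485461 ≈ 5140.1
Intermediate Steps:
B = -8649 (B = -8692 + 43 = -8649)
x(Q, v) = -1 + 56/v (x(Q, v) = v*(-1/v) + 56/v = -1 + 56/v)
B/x(A(-13), -82) - 17981/t = -8649*(-82/(56 - 1*(-82))) - 17981/(-21107) = -8649*(-82/(56 + 82)) - 17981*(-1/21107) = -8649/((-1/82*138)) + 17981/21107 = -8649/(-69/41) + 17981/21107 = -8649*(-41/69) + 17981/21107 = 118203/23 + 17981/21107 = 2495324284/485461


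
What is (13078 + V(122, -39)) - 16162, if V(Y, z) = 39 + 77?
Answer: -2968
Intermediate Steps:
V(Y, z) = 116
(13078 + V(122, -39)) - 16162 = (13078 + 116) - 16162 = 13194 - 16162 = -2968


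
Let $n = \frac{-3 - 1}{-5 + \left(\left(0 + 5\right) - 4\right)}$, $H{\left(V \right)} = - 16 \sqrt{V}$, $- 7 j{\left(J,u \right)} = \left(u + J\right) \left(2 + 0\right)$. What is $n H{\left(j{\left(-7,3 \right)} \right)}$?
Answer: $- \frac{32 \sqrt{14}}{7} \approx -17.105$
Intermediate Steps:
$j{\left(J,u \right)} = - \frac{2 J}{7} - \frac{2 u}{7}$ ($j{\left(J,u \right)} = - \frac{\left(u + J\right) \left(2 + 0\right)}{7} = - \frac{\left(J + u\right) 2}{7} = - \frac{2 J + 2 u}{7} = - \frac{2 J}{7} - \frac{2 u}{7}$)
$n = 1$ ($n = - \frac{4}{-5 + \left(5 - 4\right)} = - \frac{4}{-5 + 1} = - \frac{4}{-4} = \left(-4\right) \left(- \frac{1}{4}\right) = 1$)
$n H{\left(j{\left(-7,3 \right)} \right)} = 1 \left(- 16 \sqrt{\left(- \frac{2}{7}\right) \left(-7\right) - \frac{6}{7}}\right) = 1 \left(- 16 \sqrt{2 - \frac{6}{7}}\right) = 1 \left(- 16 \sqrt{\frac{8}{7}}\right) = 1 \left(- 16 \frac{2 \sqrt{14}}{7}\right) = 1 \left(- \frac{32 \sqrt{14}}{7}\right) = - \frac{32 \sqrt{14}}{7}$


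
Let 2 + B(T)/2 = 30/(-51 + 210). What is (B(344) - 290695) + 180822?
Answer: -5823461/53 ≈ -1.0988e+5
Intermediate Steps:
B(T) = -192/53 (B(T) = -4 + 2*(30/(-51 + 210)) = -4 + 2*(30/159) = -4 + 2*(30*(1/159)) = -4 + 2*(10/53) = -4 + 20/53 = -192/53)
(B(344) - 290695) + 180822 = (-192/53 - 290695) + 180822 = -15407027/53 + 180822 = -5823461/53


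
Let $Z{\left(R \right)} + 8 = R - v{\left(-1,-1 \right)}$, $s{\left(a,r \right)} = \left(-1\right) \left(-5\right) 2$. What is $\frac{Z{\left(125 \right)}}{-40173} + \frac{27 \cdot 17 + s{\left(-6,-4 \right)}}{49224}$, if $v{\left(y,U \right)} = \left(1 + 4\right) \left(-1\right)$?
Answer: $\frac{203743}{31388504} \approx 0.006491$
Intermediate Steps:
$s{\left(a,r \right)} = 10$ ($s{\left(a,r \right)} = 5 \cdot 2 = 10$)
$v{\left(y,U \right)} = -5$ ($v{\left(y,U \right)} = 5 \left(-1\right) = -5$)
$Z{\left(R \right)} = -3 + R$ ($Z{\left(R \right)} = -8 + \left(R - -5\right) = -8 + \left(R + 5\right) = -8 + \left(5 + R\right) = -3 + R$)
$\frac{Z{\left(125 \right)}}{-40173} + \frac{27 \cdot 17 + s{\left(-6,-4 \right)}}{49224} = \frac{-3 + 125}{-40173} + \frac{27 \cdot 17 + 10}{49224} = 122 \left(- \frac{1}{40173}\right) + \left(459 + 10\right) \frac{1}{49224} = - \frac{122}{40173} + 469 \cdot \frac{1}{49224} = - \frac{122}{40173} + \frac{67}{7032} = \frac{203743}{31388504}$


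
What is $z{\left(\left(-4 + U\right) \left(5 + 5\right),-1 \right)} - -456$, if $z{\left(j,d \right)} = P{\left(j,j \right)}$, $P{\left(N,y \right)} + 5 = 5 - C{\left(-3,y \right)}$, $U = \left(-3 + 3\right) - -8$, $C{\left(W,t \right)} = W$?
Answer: $459$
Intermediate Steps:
$U = 8$ ($U = 0 + 8 = 8$)
$P{\left(N,y \right)} = 3$ ($P{\left(N,y \right)} = -5 + \left(5 - -3\right) = -5 + \left(5 + 3\right) = -5 + 8 = 3$)
$z{\left(j,d \right)} = 3$
$z{\left(\left(-4 + U\right) \left(5 + 5\right),-1 \right)} - -456 = 3 - -456 = 3 + 456 = 459$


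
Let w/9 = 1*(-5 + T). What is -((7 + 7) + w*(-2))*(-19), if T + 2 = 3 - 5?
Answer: 3344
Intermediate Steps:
T = -4 (T = -2 + (3 - 5) = -2 - 2 = -4)
w = -81 (w = 9*(1*(-5 - 4)) = 9*(1*(-9)) = 9*(-9) = -81)
-((7 + 7) + w*(-2))*(-19) = -((7 + 7) - 81*(-2))*(-19) = -(14 + 162)*(-19) = -1*176*(-19) = -176*(-19) = 3344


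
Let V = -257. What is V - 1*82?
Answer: -339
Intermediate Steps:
V - 1*82 = -257 - 1*82 = -257 - 82 = -339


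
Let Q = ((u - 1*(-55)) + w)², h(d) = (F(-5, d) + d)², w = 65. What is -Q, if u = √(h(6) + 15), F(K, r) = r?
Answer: -(120 + √159)² ≈ -17585.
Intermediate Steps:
h(d) = 4*d² (h(d) = (d + d)² = (2*d)² = 4*d²)
u = √159 (u = √(4*6² + 15) = √(4*36 + 15) = √(144 + 15) = √159 ≈ 12.610)
Q = (120 + √159)² (Q = ((√159 - 1*(-55)) + 65)² = ((√159 + 55) + 65)² = ((55 + √159) + 65)² = (120 + √159)² ≈ 17585.)
-Q = -(120 + √159)²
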